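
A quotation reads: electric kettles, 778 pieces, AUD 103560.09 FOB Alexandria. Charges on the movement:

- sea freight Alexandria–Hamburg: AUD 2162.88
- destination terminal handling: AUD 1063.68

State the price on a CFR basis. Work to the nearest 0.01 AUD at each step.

Not relevant to the conversion: destination terminal — on the buyer under both terms; not part of either seller's price.
From FOB to CFR, the seller additionally bears: freight.
CFR price = 103560.09 + 2162.88 = 105722.97

CFR price: AUD 105722.97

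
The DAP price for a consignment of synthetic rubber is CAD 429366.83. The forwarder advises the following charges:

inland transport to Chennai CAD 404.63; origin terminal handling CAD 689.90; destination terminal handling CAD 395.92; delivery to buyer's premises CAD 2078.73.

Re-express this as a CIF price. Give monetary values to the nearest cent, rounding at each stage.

Not relevant to the conversion: inland to port, origin terminal — on the seller under both DAP and CIF; already in the DAP price and stays in the CIF price.
From DAP to CIF, the seller no longer bears: destination terminal, delivery.
CIF price = 429366.83 − 395.92 − 2078.73 = 426892.18

CIF price: CAD 426892.18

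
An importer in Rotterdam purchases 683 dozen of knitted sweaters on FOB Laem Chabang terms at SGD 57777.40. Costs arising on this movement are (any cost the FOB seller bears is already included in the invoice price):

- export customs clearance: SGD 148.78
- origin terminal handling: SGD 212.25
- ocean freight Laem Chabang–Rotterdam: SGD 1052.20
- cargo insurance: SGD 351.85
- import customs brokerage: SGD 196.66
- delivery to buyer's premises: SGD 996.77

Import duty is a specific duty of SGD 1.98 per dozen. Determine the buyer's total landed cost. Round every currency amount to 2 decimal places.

FOB: the seller bears costs until goods are on board at the origin port; the buyer bears freight, insurance and all costs thereafter.
Already in the invoice (seller's account under FOB): export clearance, origin terminal — exclude.
CIF value = FOB price + freight + insurance = 57777.40 + 1052.20 + 351.85 = 59181.45
Import duty = 683 × 1.98 = 1352.34
Buyer bears: freight 1052.20 + insurance 351.85 + brokerage 196.66 + delivery 996.77 + duty 1352.34 = 3949.82
Landed cost = invoice 57777.40 + 3949.82 = 61727.22

Total landed cost: SGD 61727.22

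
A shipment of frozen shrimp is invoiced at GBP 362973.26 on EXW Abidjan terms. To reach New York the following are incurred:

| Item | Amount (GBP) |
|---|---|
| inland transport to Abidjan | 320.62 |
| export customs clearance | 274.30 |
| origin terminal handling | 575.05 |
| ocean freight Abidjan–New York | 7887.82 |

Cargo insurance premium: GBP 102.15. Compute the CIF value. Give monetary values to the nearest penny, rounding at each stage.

CIF value: GBP 372133.20

CIF = EXW price + pre-shipment costs + freight + insurance
CIF = 362973.26 + 320.62 + 274.30 + 575.05 + 7887.82 + 102.15 = 372133.20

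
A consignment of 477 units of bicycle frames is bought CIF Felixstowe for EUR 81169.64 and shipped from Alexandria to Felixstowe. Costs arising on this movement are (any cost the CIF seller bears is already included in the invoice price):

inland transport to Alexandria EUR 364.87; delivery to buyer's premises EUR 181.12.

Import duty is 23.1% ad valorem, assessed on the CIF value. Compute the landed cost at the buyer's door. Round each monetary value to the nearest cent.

Total landed cost: EUR 100100.95

CIF: the seller pays costs through ocean freight and marine insurance to the destination port.
Already in the invoice (seller's account under CIF): inland to port — exclude.
The CIF price already equals the CIF value: 81169.64
Import duty = 81169.64 × 23.1% = 18750.19
Buyer bears: delivery 181.12 + duty 18750.19 = 18931.31
Landed cost = invoice 81169.64 + 18931.31 = 100100.95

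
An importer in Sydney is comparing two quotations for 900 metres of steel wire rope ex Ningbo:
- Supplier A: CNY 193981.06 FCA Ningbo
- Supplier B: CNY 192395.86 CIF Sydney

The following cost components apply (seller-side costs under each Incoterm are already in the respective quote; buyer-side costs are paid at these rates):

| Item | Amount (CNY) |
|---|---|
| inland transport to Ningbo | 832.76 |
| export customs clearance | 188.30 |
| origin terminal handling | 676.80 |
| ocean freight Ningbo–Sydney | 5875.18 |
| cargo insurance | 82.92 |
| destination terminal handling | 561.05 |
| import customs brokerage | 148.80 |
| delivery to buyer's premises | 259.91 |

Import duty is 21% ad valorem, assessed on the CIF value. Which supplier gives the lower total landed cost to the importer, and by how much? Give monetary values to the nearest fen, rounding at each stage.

Supplier A (FCA):
CIF value = FCA price + origin terminal + freight + insurance = 193981.06 + 676.80 + 5875.18 + 82.92 = 200615.96
Import duty = 200615.96 × 21% = 42129.35
Buyer bears (A): 676.80 + 5875.18 + 82.92 + 561.05 + 148.80 + 259.91 = 7604.66
Landed cost (A) = invoice 193981.06 + 7604.66 + duty 42129.35 = 243715.07
Supplier B (CIF):
The CIF price already equals the CIF value: 192395.86
Import duty = 192395.86 × 21% = 40403.13
Buyer bears (B): 561.05 + 148.80 + 259.91 = 969.76
Landed cost (B) = invoice 192395.86 + 969.76 + duty 40403.13 = 233768.75
Difference = |243715.07 − 233768.75| = 9946.32

Supplier B is cheaper by CNY 9946.32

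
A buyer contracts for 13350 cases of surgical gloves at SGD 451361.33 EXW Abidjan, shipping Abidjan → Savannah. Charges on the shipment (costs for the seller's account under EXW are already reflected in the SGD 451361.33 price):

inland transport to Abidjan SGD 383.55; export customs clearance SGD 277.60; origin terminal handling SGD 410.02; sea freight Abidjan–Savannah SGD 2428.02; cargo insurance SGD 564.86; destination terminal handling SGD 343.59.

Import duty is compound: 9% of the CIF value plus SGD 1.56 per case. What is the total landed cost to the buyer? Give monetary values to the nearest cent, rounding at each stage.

EXW: the seller makes goods available at their premises; the buyer bears all onward costs.
CIF value = EXW price + inland to port + export clearance + origin terminal + freight + insurance = 451361.33 + 383.55 + 277.60 + 410.02 + 2428.02 + 564.86 = 455425.38
Ad valorem component: 455425.38 × 9% = 40988.28
Specific component: 13350 × 1.56 = 20826.00
Import duty = 40988.28 + 20826.00 = 61814.28
Buyer bears: inland to port 383.55 + export clearance 277.60 + origin terminal 410.02 + freight 2428.02 + insurance 564.86 + destination terminal 343.59 + duty 61814.28 = 66221.92
Landed cost = invoice 451361.33 + 66221.92 = 517583.25

Total landed cost: SGD 517583.25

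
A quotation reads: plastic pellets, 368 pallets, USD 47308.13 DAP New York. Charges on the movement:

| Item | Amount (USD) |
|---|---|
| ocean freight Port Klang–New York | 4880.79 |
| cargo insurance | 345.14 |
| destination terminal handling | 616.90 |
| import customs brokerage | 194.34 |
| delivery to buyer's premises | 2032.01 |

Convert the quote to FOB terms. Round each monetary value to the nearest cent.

Not relevant to the conversion: brokerage — on the buyer under both terms; not part of either seller's price.
From DAP to FOB, the seller no longer bears: freight, insurance, destination terminal, delivery.
FOB price = 47308.13 − 4880.79 − 345.14 − 616.90 − 2032.01 = 39433.29

FOB price: USD 39433.29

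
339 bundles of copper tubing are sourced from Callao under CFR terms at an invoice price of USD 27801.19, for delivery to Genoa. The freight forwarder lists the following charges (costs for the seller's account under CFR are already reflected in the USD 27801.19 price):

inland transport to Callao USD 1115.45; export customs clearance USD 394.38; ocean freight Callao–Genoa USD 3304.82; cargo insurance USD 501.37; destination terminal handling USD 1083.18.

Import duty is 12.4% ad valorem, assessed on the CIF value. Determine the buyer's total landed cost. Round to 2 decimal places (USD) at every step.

CFR: the seller pays costs through ocean freight to the destination port, but not insurance.
Already in the invoice (seller's account under CFR): inland to port, export clearance, freight — exclude.
CIF value = CFR price + insurance = 27801.19 + 501.37 = 28302.56
Import duty = 28302.56 × 12.4% = 3509.52
Buyer bears: insurance 501.37 + destination terminal 1083.18 + duty 3509.52 = 5094.07
Landed cost = invoice 27801.19 + 5094.07 = 32895.26

Total landed cost: USD 32895.26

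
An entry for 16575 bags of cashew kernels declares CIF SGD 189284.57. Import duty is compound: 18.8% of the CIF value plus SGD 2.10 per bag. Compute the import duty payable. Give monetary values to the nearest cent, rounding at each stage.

Import duty: SGD 70393.00

Ad valorem component: 189284.57 × 18.8% = 35585.50
Specific component: 16575 × 2.10 = 34807.50
Import duty = 35585.50 + 34807.50 = 70393.00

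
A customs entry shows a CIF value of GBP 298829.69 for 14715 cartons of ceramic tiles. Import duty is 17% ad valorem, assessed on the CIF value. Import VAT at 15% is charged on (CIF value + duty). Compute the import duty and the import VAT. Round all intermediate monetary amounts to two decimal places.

Import duty = 298829.69 × 17% = 50801.05
VAT base = CIF + duty = 298829.69 + 50801.05 = 349630.74
Import VAT = 349630.74 × 15% = 52444.61

Import duty: GBP 50801.05; import VAT: GBP 52444.61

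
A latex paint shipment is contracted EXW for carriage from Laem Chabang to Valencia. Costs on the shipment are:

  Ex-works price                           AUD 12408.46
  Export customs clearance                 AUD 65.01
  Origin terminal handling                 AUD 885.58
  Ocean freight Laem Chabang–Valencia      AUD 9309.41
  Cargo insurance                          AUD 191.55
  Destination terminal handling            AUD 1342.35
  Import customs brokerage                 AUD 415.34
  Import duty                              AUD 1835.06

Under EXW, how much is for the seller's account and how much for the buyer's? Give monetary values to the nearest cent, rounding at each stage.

EXW: the seller makes goods available at their premises; the buyer bears all onward costs.
Seller's account: goods 12408.46 = 12408.46
Buyer's account: export clearance 65.01 + origin terminal 885.58 + freight 9309.41 + insurance 191.55 + destination terminal 1342.35 + brokerage 415.34 + duty 1835.06 = 14044.30

Seller: AUD 12408.46; buyer: AUD 14044.30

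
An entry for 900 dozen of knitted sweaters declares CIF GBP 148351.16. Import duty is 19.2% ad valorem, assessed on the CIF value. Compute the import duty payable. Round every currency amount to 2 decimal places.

Import duty = 148351.16 × 19.2% = 28483.42

Import duty: GBP 28483.42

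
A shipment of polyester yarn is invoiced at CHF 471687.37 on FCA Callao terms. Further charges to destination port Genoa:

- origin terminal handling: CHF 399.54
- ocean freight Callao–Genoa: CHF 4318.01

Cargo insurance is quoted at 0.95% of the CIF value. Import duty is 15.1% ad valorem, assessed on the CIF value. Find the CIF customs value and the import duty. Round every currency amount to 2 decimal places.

CIF value: CHF 480974.17; import duty: CHF 72627.10

Let C be the CIF value. C = FCA price + pre-shipment costs + freight + 0.95% × C
C − 0.95% × C = 471687.37 + 399.54 + 4318.01
0.9905 × C = 476404.92
C = 476404.92 / 0.9905 = 480974.17
Insurance premium = 0.95% × 480974.17 = 4569.25
Import duty = 480974.17 × 15.1% = 72627.10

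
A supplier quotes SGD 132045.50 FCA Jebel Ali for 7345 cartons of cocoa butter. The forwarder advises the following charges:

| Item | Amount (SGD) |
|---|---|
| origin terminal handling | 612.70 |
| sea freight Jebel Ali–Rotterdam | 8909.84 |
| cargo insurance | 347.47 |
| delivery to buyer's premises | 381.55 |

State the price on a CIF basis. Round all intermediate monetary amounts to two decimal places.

Not relevant to the conversion: delivery — on the buyer under both terms; not part of either seller's price.
From FCA to CIF, the seller additionally bears: origin terminal, freight, insurance.
CIF price = 132045.50 + 612.70 + 8909.84 + 347.47 = 141915.51

CIF price: SGD 141915.51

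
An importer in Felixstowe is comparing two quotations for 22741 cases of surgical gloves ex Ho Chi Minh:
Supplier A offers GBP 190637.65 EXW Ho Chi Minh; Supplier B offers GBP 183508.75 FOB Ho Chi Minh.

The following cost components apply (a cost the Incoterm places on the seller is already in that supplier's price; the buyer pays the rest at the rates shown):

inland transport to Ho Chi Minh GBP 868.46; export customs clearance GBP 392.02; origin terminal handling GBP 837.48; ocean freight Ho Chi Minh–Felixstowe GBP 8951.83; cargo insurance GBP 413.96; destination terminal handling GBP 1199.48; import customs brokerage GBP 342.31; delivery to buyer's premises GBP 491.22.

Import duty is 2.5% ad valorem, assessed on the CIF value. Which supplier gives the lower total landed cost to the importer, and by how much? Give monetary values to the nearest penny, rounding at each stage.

Supplier B is cheaper by GBP 9457.54

Supplier A (EXW):
CIF value = EXW price + inland to port + export clearance + origin terminal + freight + insurance = 190637.65 + 868.46 + 392.02 + 837.48 + 8951.83 + 413.96 = 202101.40
Import duty = 202101.40 × 2.5% = 5052.54
Buyer bears (A): 868.46 + 392.02 + 837.48 + 8951.83 + 413.96 + 1199.48 + 342.31 + 491.22 = 13496.76
Landed cost (A) = invoice 190637.65 + 13496.76 + duty 5052.54 = 209186.95
Supplier B (FOB):
CIF value = FOB price + freight + insurance = 183508.75 + 8951.83 + 413.96 = 192874.54
Import duty = 192874.54 × 2.5% = 4821.86
Buyer bears (B): 8951.83 + 413.96 + 1199.48 + 342.31 + 491.22 = 11398.80
Landed cost (B) = invoice 183508.75 + 11398.80 + duty 4821.86 = 199729.41
Difference = |209186.95 − 199729.41| = 9457.54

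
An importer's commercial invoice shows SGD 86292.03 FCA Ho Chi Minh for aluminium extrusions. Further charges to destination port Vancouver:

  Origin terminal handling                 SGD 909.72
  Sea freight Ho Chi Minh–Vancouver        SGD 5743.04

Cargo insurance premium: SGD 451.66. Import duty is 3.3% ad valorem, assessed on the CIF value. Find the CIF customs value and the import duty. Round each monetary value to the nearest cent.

CIF = FCA price + pre-shipment costs + freight + insurance
CIF = 86292.03 + 909.72 + 5743.04 + 451.66 = 93396.45
Import duty = 93396.45 × 3.3% = 3082.08

CIF value: SGD 93396.45; import duty: SGD 3082.08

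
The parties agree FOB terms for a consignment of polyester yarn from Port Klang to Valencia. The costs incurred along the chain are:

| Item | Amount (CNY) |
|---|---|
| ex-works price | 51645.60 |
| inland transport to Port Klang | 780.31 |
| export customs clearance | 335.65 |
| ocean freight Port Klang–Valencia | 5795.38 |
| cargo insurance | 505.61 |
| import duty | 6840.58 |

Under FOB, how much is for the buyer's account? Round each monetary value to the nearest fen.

FOB: the seller bears costs until goods are on board at the origin port; the buyer bears freight, insurance and all costs thereafter.
Seller's account: goods 51645.60 + inland to port 780.31 + export clearance 335.65 = 52761.56
Buyer's account: freight 5795.38 + insurance 505.61 + duty 6840.58 = 13141.57

Buyer's account: CNY 13141.57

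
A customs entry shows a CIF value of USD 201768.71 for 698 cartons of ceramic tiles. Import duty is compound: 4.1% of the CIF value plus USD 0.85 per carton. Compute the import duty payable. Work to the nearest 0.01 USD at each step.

Import duty: USD 8865.82

Ad valorem component: 201768.71 × 4.1% = 8272.52
Specific component: 698 × 0.85 = 593.30
Import duty = 8272.52 + 593.30 = 8865.82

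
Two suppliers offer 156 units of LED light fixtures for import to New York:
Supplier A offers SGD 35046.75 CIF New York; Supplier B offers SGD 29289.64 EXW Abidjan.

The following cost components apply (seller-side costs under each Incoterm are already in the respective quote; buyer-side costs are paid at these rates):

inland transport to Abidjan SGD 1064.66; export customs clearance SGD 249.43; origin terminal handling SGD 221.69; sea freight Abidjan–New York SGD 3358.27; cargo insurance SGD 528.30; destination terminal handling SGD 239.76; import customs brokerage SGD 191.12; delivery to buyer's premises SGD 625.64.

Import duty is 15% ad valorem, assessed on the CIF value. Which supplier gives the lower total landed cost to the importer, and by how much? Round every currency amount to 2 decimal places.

Supplier A (CIF):
The CIF price already equals the CIF value: 35046.75
Import duty = 35046.75 × 15% = 5257.01
Buyer bears (A): 239.76 + 191.12 + 625.64 = 1056.52
Landed cost (A) = invoice 35046.75 + 1056.52 + duty 5257.01 = 41360.28
Supplier B (EXW):
CIF value = EXW price + inland to port + export clearance + origin terminal + freight + insurance = 29289.64 + 1064.66 + 249.43 + 221.69 + 3358.27 + 528.30 = 34711.99
Import duty = 34711.99 × 15% = 5206.80
Buyer bears (B): 1064.66 + 249.43 + 221.69 + 3358.27 + 528.30 + 239.76 + 191.12 + 625.64 = 6478.87
Landed cost (B) = invoice 29289.64 + 6478.87 + duty 5206.80 = 40975.31
Difference = |41360.28 − 40975.31| = 384.97

Supplier B is cheaper by SGD 384.97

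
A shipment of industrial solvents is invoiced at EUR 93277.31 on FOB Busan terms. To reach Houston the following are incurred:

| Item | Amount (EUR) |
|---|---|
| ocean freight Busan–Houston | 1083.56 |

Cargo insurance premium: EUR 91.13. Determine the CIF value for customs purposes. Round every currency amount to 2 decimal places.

CIF = FOB price + freight + insurance
CIF = 93277.31 + 1083.56 + 91.13 = 94452.00

CIF value: EUR 94452.00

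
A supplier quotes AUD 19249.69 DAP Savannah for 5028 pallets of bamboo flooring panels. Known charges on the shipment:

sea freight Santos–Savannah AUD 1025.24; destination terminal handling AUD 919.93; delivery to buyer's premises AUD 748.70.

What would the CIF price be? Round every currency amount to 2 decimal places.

CIF price: AUD 17581.06

Not relevant to the conversion: freight — on the seller under both DAP and CIF; already in the DAP price and stays in the CIF price.
From DAP to CIF, the seller no longer bears: destination terminal, delivery.
CIF price = 19249.69 − 919.93 − 748.70 = 17581.06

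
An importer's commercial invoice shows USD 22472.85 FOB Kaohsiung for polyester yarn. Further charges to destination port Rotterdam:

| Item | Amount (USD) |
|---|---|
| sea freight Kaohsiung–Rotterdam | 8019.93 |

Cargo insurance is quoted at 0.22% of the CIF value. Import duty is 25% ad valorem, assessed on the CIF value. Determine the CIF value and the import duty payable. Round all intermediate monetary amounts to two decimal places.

Let C be the CIF value. C = FOB price + freight + 0.22% × C
C − 0.22% × C = 22472.85 + 8019.93
0.9978 × C = 30492.78
C = 30492.78 / 0.9978 = 30560.01
Insurance premium = 0.22% × 30560.01 = 67.23
Import duty = 30560.01 × 25% = 7640.00

CIF value: USD 30560.01; import duty: USD 7640.00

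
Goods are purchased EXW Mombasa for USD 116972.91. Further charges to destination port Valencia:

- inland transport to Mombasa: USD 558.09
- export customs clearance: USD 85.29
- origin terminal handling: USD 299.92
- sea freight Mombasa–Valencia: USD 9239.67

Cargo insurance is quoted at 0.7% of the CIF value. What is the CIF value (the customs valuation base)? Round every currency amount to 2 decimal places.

Let C be the CIF value. C = EXW price + pre-shipment costs + freight + 0.7% × C
C − 0.7% × C = 116972.91 + 558.09 + 85.29 + 299.92 + 9239.67
0.993 × C = 127155.88
C = 127155.88 / 0.993 = 128052.25
Insurance premium = 0.7% × 128052.25 = 896.37

CIF value: USD 128052.25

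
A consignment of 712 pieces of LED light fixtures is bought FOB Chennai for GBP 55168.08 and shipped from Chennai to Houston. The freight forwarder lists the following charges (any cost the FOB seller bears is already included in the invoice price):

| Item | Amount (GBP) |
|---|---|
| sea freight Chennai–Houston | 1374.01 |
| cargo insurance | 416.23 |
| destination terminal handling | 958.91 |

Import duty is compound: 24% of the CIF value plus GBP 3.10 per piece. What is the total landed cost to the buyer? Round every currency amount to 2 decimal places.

FOB: the seller bears costs until goods are on board at the origin port; the buyer bears freight, insurance and all costs thereafter.
CIF value = FOB price + freight + insurance = 55168.08 + 1374.01 + 416.23 = 56958.32
Ad valorem component: 56958.32 × 24% = 13670.00
Specific component: 712 × 3.10 = 2207.20
Import duty = 13670.00 + 2207.20 = 15877.20
Buyer bears: freight 1374.01 + insurance 416.23 + destination terminal 958.91 + duty 15877.20 = 18626.35
Landed cost = invoice 55168.08 + 18626.35 = 73794.43

Total landed cost: GBP 73794.43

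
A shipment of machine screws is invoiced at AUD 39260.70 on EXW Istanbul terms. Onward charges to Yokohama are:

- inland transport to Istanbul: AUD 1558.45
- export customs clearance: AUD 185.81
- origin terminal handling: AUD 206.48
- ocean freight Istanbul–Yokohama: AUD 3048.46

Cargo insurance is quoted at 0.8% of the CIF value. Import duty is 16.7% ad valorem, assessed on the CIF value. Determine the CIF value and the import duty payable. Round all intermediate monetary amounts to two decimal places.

CIF value: AUD 44616.83; import duty: AUD 7451.01

Let C be the CIF value. C = EXW price + pre-shipment costs + freight + 0.8% × C
C − 0.8% × C = 39260.70 + 1558.45 + 185.81 + 206.48 + 3048.46
0.992 × C = 44259.90
C = 44259.90 / 0.992 = 44616.83
Insurance premium = 0.8% × 44616.83 = 356.93
Import duty = 44616.83 × 16.7% = 7451.01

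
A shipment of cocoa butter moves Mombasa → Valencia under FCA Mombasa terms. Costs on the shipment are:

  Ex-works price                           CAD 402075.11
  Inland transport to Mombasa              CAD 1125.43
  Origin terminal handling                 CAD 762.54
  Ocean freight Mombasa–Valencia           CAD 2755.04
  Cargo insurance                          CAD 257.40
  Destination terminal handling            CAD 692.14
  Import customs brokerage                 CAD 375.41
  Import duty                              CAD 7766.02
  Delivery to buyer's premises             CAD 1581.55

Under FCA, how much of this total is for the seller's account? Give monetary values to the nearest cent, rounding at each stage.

FCA: the seller delivers export-cleared goods to the carrier; the buyer bears costs from that point.
Seller's account: goods 402075.11 + inland to port 1125.43 = 403200.54
Buyer's account: origin terminal 762.54 + freight 2755.04 + insurance 257.40 + destination terminal 692.14 + brokerage 375.41 + duty 7766.02 + delivery 1581.55 = 14190.10

Seller's account: CAD 403200.54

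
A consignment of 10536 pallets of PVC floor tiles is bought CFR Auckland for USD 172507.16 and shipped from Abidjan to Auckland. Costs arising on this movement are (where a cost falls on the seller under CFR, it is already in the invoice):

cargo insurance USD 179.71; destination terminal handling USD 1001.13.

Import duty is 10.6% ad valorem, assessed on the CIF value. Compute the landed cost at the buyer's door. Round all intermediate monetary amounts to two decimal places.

CFR: the seller pays costs through ocean freight to the destination port, but not insurance.
CIF value = CFR price + insurance = 172507.16 + 179.71 = 172686.87
Import duty = 172686.87 × 10.6% = 18304.81
Buyer bears: insurance 179.71 + destination terminal 1001.13 + duty 18304.81 = 19485.65
Landed cost = invoice 172507.16 + 19485.65 = 191992.81

Total landed cost: USD 191992.81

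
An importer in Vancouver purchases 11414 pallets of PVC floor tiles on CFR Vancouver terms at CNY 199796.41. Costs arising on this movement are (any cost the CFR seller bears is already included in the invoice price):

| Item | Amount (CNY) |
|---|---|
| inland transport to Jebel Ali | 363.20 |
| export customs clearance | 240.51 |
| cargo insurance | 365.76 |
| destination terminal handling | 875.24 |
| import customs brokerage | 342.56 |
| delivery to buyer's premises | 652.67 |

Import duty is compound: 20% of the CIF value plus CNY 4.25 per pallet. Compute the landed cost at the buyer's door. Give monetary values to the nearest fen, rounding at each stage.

CFR: the seller pays costs through ocean freight to the destination port, but not insurance.
Already in the invoice (seller's account under CFR): inland to port, export clearance — exclude.
CIF value = CFR price + insurance = 199796.41 + 365.76 = 200162.17
Ad valorem component: 200162.17 × 20% = 40032.43
Specific component: 11414 × 4.25 = 48509.50
Import duty = 40032.43 + 48509.50 = 88541.93
Buyer bears: insurance 365.76 + destination terminal 875.24 + brokerage 342.56 + delivery 652.67 + duty 88541.93 = 90778.16
Landed cost = invoice 199796.41 + 90778.16 = 290574.57

Total landed cost: CNY 290574.57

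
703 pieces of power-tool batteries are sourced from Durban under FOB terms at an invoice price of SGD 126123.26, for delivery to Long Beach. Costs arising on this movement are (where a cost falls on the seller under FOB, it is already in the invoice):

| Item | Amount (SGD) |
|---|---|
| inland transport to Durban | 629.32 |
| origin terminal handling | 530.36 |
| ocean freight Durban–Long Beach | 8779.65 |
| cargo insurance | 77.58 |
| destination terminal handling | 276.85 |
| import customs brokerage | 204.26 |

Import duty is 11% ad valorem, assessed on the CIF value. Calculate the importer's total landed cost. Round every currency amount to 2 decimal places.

FOB: the seller bears costs until goods are on board at the origin port; the buyer bears freight, insurance and all costs thereafter.
Already in the invoice (seller's account under FOB): inland to port, origin terminal — exclude.
CIF value = FOB price + freight + insurance = 126123.26 + 8779.65 + 77.58 = 134980.49
Import duty = 134980.49 × 11% = 14847.85
Buyer bears: freight 8779.65 + insurance 77.58 + destination terminal 276.85 + brokerage 204.26 + duty 14847.85 = 24186.19
Landed cost = invoice 126123.26 + 24186.19 = 150309.45

Total landed cost: SGD 150309.45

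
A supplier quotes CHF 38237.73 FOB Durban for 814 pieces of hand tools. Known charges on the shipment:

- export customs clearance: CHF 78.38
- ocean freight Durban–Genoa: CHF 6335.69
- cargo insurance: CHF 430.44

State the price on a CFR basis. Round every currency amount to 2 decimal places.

CFR price: CHF 44573.42

Not relevant to the conversion: export clearance — on the seller under both FOB and CFR; already in the FOB price and stays in the CFR price. insurance — on the buyer under both terms; not part of either seller's price.
From FOB to CFR, the seller additionally bears: freight.
CFR price = 38237.73 + 6335.69 = 44573.42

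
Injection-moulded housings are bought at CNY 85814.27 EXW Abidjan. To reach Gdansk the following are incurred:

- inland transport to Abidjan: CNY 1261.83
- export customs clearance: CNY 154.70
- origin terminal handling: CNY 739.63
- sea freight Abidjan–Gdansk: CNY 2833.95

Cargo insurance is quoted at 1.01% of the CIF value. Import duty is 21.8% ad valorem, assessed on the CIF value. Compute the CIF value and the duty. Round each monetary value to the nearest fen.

Let C be the CIF value. C = EXW price + pre-shipment costs + freight + 1.01% × C
C − 1.01% × C = 85814.27 + 1261.83 + 154.70 + 739.63 + 2833.95
0.9899 × C = 90804.38
C = 90804.38 / 0.9899 = 91730.86
Insurance premium = 1.01% × 91730.86 = 926.48
Import duty = 91730.86 × 21.8% = 19997.33

CIF value: CNY 91730.86; import duty: CNY 19997.33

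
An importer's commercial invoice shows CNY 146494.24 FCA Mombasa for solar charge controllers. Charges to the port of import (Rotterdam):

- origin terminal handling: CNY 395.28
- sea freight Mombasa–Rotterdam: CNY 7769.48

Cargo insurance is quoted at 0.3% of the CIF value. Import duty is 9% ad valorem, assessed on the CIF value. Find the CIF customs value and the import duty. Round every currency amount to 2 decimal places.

Let C be the CIF value. C = FCA price + pre-shipment costs + freight + 0.3% × C
C − 0.3% × C = 146494.24 + 395.28 + 7769.48
0.997 × C = 154659.00
C = 154659.00 / 0.997 = 155124.37
Insurance premium = 0.3% × 155124.37 = 465.37
Import duty = 155124.37 × 9% = 13961.19

CIF value: CNY 155124.37; import duty: CNY 13961.19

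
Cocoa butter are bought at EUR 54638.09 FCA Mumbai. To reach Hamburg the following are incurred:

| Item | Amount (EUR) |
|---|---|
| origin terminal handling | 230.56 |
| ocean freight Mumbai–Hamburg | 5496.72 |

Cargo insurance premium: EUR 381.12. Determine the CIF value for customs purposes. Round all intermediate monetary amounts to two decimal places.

CIF value: EUR 60746.49

CIF = FCA price + pre-shipment costs + freight + insurance
CIF = 54638.09 + 230.56 + 5496.72 + 381.12 = 60746.49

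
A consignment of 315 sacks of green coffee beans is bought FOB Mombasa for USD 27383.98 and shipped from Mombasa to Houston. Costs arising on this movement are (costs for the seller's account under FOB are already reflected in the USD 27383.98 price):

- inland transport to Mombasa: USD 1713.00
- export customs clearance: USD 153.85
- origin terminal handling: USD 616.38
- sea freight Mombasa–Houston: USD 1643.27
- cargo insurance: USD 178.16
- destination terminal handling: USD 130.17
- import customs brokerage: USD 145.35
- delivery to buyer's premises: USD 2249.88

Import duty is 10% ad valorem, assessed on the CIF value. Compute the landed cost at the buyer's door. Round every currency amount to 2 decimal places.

FOB: the seller bears costs until goods are on board at the origin port; the buyer bears freight, insurance and all costs thereafter.
Already in the invoice (seller's account under FOB): inland to port, export clearance, origin terminal — exclude.
CIF value = FOB price + freight + insurance = 27383.98 + 1643.27 + 178.16 = 29205.41
Import duty = 29205.41 × 10% = 2920.54
Buyer bears: freight 1643.27 + insurance 178.16 + destination terminal 130.17 + brokerage 145.35 + delivery 2249.88 + duty 2920.54 = 7267.37
Landed cost = invoice 27383.98 + 7267.37 = 34651.35

Total landed cost: USD 34651.35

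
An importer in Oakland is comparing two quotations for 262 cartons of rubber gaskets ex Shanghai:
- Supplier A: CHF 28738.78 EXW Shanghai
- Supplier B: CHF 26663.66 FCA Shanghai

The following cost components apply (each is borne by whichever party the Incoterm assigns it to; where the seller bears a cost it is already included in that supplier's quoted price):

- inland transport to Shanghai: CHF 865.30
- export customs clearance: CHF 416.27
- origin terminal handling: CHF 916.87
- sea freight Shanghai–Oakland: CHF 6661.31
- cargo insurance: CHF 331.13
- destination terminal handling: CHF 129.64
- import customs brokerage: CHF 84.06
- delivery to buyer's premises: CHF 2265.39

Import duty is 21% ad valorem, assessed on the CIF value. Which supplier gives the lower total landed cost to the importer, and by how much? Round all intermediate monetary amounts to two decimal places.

Supplier B is cheaper by CHF 4061.60

Supplier A (EXW):
CIF value = EXW price + inland to port + export clearance + origin terminal + freight + insurance = 28738.78 + 865.30 + 416.27 + 916.87 + 6661.31 + 331.13 = 37929.66
Import duty = 37929.66 × 21% = 7965.23
Buyer bears (A): 865.30 + 416.27 + 916.87 + 6661.31 + 331.13 + 129.64 + 84.06 + 2265.39 = 11669.97
Landed cost (A) = invoice 28738.78 + 11669.97 + duty 7965.23 = 48373.98
Supplier B (FCA):
CIF value = FCA price + origin terminal + freight + insurance = 26663.66 + 916.87 + 6661.31 + 331.13 = 34572.97
Import duty = 34572.97 × 21% = 7260.32
Buyer bears (B): 916.87 + 6661.31 + 331.13 + 129.64 + 84.06 + 2265.39 = 10388.40
Landed cost (B) = invoice 26663.66 + 10388.40 + duty 7260.32 = 44312.38
Difference = |48373.98 − 44312.38| = 4061.60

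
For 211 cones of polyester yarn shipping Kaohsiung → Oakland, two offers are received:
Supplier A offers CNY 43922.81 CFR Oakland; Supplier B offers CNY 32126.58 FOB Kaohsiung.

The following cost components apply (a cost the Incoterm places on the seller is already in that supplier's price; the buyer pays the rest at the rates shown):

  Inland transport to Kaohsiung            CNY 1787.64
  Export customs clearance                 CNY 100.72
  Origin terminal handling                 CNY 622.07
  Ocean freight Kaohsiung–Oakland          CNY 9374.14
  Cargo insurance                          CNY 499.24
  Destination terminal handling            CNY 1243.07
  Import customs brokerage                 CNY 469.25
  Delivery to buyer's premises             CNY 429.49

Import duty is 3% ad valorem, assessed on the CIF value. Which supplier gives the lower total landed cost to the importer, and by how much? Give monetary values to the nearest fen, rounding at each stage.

Supplier B is cheaper by CNY 2494.75

Supplier A (CFR):
CIF value = CFR price + insurance = 43922.81 + 499.24 = 44422.05
Import duty = 44422.05 × 3% = 1332.66
Buyer bears (A): 499.24 + 1243.07 + 469.25 + 429.49 = 2641.05
Landed cost (A) = invoice 43922.81 + 2641.05 + duty 1332.66 = 47896.52
Supplier B (FOB):
CIF value = FOB price + freight + insurance = 32126.58 + 9374.14 + 499.24 = 41999.96
Import duty = 41999.96 × 3% = 1260.00
Buyer bears (B): 9374.14 + 499.24 + 1243.07 + 469.25 + 429.49 = 12015.19
Landed cost (B) = invoice 32126.58 + 12015.19 + duty 1260.00 = 45401.77
Difference = |47896.52 − 45401.77| = 2494.75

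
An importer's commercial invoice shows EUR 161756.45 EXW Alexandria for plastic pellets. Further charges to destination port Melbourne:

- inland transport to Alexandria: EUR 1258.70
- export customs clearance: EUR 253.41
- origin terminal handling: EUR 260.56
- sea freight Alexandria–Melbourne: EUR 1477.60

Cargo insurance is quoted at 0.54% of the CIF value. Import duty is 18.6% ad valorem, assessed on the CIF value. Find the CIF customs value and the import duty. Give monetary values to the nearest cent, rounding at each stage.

CIF value: EUR 165902.59; import duty: EUR 30857.88

Let C be the CIF value. C = EXW price + pre-shipment costs + freight + 0.54% × C
C − 0.54% × C = 161756.45 + 1258.70 + 253.41 + 260.56 + 1477.60
0.9946 × C = 165006.72
C = 165006.72 / 0.9946 = 165902.59
Insurance premium = 0.54% × 165902.59 = 895.87
Import duty = 165902.59 × 18.6% = 30857.88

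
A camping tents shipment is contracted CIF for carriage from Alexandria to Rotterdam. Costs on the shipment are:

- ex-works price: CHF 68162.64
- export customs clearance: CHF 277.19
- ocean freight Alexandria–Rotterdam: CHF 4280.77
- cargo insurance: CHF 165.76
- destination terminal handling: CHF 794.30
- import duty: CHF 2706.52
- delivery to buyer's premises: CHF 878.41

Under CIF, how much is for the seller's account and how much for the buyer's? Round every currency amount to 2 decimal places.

Seller: CHF 72886.36; buyer: CHF 4379.23

CIF: the seller pays costs through ocean freight and marine insurance to the destination port.
Seller's account: goods 68162.64 + export clearance 277.19 + freight 4280.77 + insurance 165.76 = 72886.36
Buyer's account: destination terminal 794.30 + duty 2706.52 + delivery 878.41 = 4379.23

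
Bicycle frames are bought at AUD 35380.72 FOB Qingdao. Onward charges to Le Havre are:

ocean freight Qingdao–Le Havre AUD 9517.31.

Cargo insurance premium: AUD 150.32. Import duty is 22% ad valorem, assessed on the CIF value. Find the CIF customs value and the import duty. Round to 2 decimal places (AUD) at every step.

CIF value: AUD 45048.35; import duty: AUD 9910.64

CIF = FOB price + freight + insurance
CIF = 35380.72 + 9517.31 + 150.32 = 45048.35
Import duty = 45048.35 × 22% = 9910.64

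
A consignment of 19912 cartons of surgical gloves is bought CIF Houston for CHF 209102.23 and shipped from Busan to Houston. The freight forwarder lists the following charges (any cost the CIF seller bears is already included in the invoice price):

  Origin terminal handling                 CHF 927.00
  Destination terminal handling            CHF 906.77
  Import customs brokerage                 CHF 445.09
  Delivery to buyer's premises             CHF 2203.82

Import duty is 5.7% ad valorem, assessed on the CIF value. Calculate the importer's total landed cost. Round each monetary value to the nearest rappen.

Total landed cost: CHF 224576.74

CIF: the seller pays costs through ocean freight and marine insurance to the destination port.
Already in the invoice (seller's account under CIF): origin terminal — exclude.
The CIF price already equals the CIF value: 209102.23
Import duty = 209102.23 × 5.7% = 11918.83
Buyer bears: destination terminal 906.77 + brokerage 445.09 + delivery 2203.82 + duty 11918.83 = 15474.51
Landed cost = invoice 209102.23 + 15474.51 = 224576.74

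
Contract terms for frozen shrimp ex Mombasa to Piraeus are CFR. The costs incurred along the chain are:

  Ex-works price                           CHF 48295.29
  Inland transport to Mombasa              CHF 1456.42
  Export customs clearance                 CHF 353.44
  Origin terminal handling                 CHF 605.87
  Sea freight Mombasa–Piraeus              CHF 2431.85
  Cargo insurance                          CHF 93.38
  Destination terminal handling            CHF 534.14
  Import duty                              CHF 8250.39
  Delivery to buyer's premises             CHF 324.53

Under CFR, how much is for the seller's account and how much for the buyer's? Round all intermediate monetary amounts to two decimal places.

CFR: the seller pays costs through ocean freight to the destination port, but not insurance.
Seller's account: goods 48295.29 + inland to port 1456.42 + export clearance 353.44 + origin terminal 605.87 + freight 2431.85 = 53142.87
Buyer's account: insurance 93.38 + destination terminal 534.14 + duty 8250.39 + delivery 324.53 = 9202.44

Seller: CHF 53142.87; buyer: CHF 9202.44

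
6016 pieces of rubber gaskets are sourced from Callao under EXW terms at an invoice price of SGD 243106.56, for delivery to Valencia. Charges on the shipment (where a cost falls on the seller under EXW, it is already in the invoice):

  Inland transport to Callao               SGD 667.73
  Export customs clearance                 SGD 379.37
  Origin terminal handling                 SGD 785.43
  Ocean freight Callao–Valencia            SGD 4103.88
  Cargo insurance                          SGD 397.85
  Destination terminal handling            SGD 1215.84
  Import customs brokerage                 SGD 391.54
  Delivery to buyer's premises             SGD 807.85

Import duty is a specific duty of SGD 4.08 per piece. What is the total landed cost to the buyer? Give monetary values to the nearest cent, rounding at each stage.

Total landed cost: SGD 276401.33

EXW: the seller makes goods available at their premises; the buyer bears all onward costs.
CIF value = EXW price + inland to port + export clearance + origin terminal + freight + insurance = 243106.56 + 667.73 + 379.37 + 785.43 + 4103.88 + 397.85 = 249440.82
Import duty = 6016 × 4.08 = 24545.28
Buyer bears: inland to port 667.73 + export clearance 379.37 + origin terminal 785.43 + freight 4103.88 + insurance 397.85 + destination terminal 1215.84 + brokerage 391.54 + delivery 807.85 + duty 24545.28 = 33294.77
Landed cost = invoice 243106.56 + 33294.77 = 276401.33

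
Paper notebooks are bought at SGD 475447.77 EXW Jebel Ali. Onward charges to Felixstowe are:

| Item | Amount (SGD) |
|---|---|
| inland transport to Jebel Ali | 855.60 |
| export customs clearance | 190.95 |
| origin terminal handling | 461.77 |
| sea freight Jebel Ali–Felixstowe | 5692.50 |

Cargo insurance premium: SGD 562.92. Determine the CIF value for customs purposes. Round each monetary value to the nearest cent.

CIF value: SGD 483211.51

CIF = EXW price + pre-shipment costs + freight + insurance
CIF = 475447.77 + 855.60 + 190.95 + 461.77 + 5692.50 + 562.92 = 483211.51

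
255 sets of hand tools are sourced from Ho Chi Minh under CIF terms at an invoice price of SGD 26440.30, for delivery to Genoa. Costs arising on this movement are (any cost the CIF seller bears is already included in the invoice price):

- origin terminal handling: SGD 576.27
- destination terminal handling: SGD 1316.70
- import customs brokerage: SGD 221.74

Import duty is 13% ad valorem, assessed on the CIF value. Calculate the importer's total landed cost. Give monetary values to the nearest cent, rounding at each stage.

CIF: the seller pays costs through ocean freight and marine insurance to the destination port.
Already in the invoice (seller's account under CIF): origin terminal — exclude.
The CIF price already equals the CIF value: 26440.30
Import duty = 26440.30 × 13% = 3437.24
Buyer bears: destination terminal 1316.70 + brokerage 221.74 + duty 3437.24 = 4975.68
Landed cost = invoice 26440.30 + 4975.68 = 31415.98

Total landed cost: SGD 31415.98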